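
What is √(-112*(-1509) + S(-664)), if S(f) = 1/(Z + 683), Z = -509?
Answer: √5116886382/174 ≈ 411.11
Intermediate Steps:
S(f) = 1/174 (S(f) = 1/(-509 + 683) = 1/174)
√(-112*(-1509) + S(-664)) = √(-112*(-1509) + 1/174) = √(169008 + 1/174) = √(29407393/174) = √5116886382/174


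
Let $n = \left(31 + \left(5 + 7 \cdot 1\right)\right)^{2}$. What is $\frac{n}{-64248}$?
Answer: $- \frac{1849}{64248} \approx -0.028779$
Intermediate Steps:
$n = 1849$ ($n = \left(31 + \left(5 + 7\right)\right)^{2} = \left(31 + 12\right)^{2} = 43^{2} = 1849$)
$\frac{n}{-64248} = \frac{1849}{-64248} = 1849 \left(- \frac{1}{64248}\right) = - \frac{1849}{64248}$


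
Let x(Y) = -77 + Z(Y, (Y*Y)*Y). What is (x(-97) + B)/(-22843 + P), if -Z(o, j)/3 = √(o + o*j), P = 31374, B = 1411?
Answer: 1334/8531 - 36*√614786/8531 ≈ -3.1524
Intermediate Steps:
Z(o, j) = -3*√(o + j*o) (Z(o, j) = -3*√(o + o*j) = -3*√(o + j*o))
x(Y) = -77 - 3*√(Y*(1 + Y³)) (x(Y) = -77 - 3*√(Y*(1 + (Y*Y)*Y)) = -77 - 3*√(Y*(1 + Y²*Y)) = -77 - 3*√(Y*(1 + Y³)))
(x(-97) + B)/(-22843 + P) = ((-77 - 3*√(-97 + (-97)⁴)) + 1411)/(-22843 + 31374) = ((-77 - 3*√(-97 + 88529281)) + 1411)/8531 = ((-77 - 36*√614786) + 1411)*(1/8531) = (1334 - 36*√614786)*(1/8531) = 1334/8531 - 36*√614786/8531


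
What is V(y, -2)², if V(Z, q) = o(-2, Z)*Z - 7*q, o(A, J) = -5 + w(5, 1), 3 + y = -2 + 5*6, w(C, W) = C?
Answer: 196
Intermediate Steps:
y = 25 (y = -3 + (-2 + 5*6) = -3 + (-2 + 30) = -3 + 28 = 25)
o(A, J) = 0 (o(A, J) = -5 + 5 = 0)
V(Z, q) = -7*q (V(Z, q) = 0*Z - 7*q = 0 - 7*q = -7*q)
V(y, -2)² = (-7*(-2))² = 14² = 196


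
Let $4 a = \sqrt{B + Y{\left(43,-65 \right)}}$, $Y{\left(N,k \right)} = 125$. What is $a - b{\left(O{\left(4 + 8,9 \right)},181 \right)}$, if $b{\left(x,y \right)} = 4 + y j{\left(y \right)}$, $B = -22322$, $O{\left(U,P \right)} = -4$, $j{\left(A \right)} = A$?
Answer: $-32765 + \frac{7 i \sqrt{453}}{4} \approx -32765.0 + 37.247 i$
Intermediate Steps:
$b{\left(x,y \right)} = 4 + y^{2}$ ($b{\left(x,y \right)} = 4 + y y = 4 + y^{2}$)
$a = \frac{7 i \sqrt{453}}{4}$ ($a = \frac{\sqrt{-22322 + 125}}{4} = \frac{\sqrt{-22197}}{4} = \frac{7 i \sqrt{453}}{4} \approx 37.247 i$)
$a - b{\left(O{\left(4 + 8,9 \right)},181 \right)} = \frac{7 i \sqrt{453}}{4} - \left(4 + 181^{2}\right) = \frac{7 i \sqrt{453}}{4} - \left(4 + 32761\right) = \frac{7 i \sqrt{453}}{4} - 32765 = -32765 + \frac{7 i \sqrt{453}}{4}$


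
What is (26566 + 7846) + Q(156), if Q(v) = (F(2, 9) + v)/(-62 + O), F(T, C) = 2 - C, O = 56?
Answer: 206323/6 ≈ 34387.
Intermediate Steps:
Q(v) = 7/6 - v/6 (Q(v) = ((2 - 1*9) + v)/(-62 + 56) = ((2 - 9) + v)/(-6) = (-7 + v)*(-1/6) = 7/6 - v/6)
(26566 + 7846) + Q(156) = (26566 + 7846) + (7/6 - 1/6*156) = 34412 + (7/6 - 26) = 34412 - 149/6 = 206323/6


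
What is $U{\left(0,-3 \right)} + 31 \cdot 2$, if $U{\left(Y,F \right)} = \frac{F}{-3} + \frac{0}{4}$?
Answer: $63$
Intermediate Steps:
$U{\left(Y,F \right)} = - \frac{F}{3}$ ($U{\left(Y,F \right)} = F \left(- \frac{1}{3}\right) + 0 \cdot \frac{1}{4} = - \frac{F}{3} + 0 = - \frac{F}{3}$)
$U{\left(0,-3 \right)} + 31 \cdot 2 = \left(- \frac{1}{3}\right) \left(-3\right) + 31 \cdot 2 = 1 + 62 = 63$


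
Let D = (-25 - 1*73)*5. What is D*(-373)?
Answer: 182770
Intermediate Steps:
D = -490 (D = (-25 - 73)*5 = -98*5 = -490)
D*(-373) = -490*(-373) = 182770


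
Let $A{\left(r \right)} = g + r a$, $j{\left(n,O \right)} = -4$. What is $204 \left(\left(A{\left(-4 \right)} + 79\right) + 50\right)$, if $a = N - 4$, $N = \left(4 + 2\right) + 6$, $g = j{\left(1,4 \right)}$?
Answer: $18972$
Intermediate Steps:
$g = -4$
$N = 12$ ($N = 6 + 6 = 12$)
$a = 8$ ($a = 12 - 4 = 8$)
$A{\left(r \right)} = -4 + 8 r$ ($A{\left(r \right)} = -4 + r 8 = -4 + 8 r$)
$204 \left(\left(A{\left(-4 \right)} + 79\right) + 50\right) = 204 \left(\left(\left(-4 + 8 \left(-4\right)\right) + 79\right) + 50\right) = 204 \left(\left(\left(-4 - 32\right) + 79\right) + 50\right) = 204 \left(\left(-36 + 79\right) + 50\right) = 204 \left(43 + 50\right) = 204 \cdot 93 = 18972$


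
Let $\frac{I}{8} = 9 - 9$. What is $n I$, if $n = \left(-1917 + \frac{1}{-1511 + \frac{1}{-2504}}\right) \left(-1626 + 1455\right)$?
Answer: $0$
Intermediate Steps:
$n = \frac{1240272963999}{3783545}$ ($n = \left(-1917 + \frac{1}{-1511 - \frac{1}{2504}}\right) \left(-171\right) = \left(-1917 + \frac{1}{- \frac{3783545}{2504}}\right) \left(-171\right) = \left(-1917 - \frac{2504}{3783545}\right) \left(-171\right) = \left(- \frac{7253058269}{3783545}\right) \left(-171\right) = \frac{1240272963999}{3783545} \approx 3.2781 \cdot 10^{5}$)
$I = 0$ ($I = 8 \left(9 - 9\right) = 8 \cdot 0 = 0$)
$n I = \frac{1240272963999}{3783545} \cdot 0 = 0$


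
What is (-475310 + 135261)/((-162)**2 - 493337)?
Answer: 340049/467093 ≈ 0.72801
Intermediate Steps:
(-475310 + 135261)/((-162)**2 - 493337) = -340049/(26244 - 493337) = -340049/(-467093) = -340049*(-1/467093) = 340049/467093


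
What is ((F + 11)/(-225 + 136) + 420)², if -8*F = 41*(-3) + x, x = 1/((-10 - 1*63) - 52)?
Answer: 21801456655209/123765625 ≈ 1.7615e+5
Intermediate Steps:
x = -1/125 (x = 1/((-10 - 63) - 52) = 1/(-73 - 52) = 1/(-125) = -1/125 ≈ -0.0080000)
F = 1922/125 (F = -(41*(-3) - 1/125)/8 = -(-123 - 1/125)/8 = -⅛*(-15376/125) = 1922/125 ≈ 15.376)
((F + 11)/(-225 + 136) + 420)² = ((1922/125 + 11)/(-225 + 136) + 420)² = ((3297/125)/(-89) + 420)² = ((3297/125)*(-1/89) + 420)² = (-3297/11125 + 420)² = (4669203/11125)² = 21801456655209/123765625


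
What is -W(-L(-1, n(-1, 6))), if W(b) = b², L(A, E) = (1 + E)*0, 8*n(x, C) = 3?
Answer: 0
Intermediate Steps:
n(x, C) = 3/8 (n(x, C) = (⅛)*3 = 3/8)
L(A, E) = 0
-W(-L(-1, n(-1, 6))) = -(-1*0)² = -1*0² = -1*0 = 0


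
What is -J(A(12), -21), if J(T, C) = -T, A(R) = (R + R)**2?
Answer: 576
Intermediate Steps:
A(R) = 4*R**2 (A(R) = (2*R)**2 = 4*R**2)
-J(A(12), -21) = -(-1)*4*12**2 = -(-1)*4*144 = -(-1)*576 = -1*(-576) = 576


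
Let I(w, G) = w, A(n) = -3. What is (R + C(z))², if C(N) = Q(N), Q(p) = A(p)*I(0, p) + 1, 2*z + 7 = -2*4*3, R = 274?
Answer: 75625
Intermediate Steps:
z = -31/2 (z = -7/2 + (-2*4*3)/2 = -7/2 + (-8*3)/2 = -7/2 + (½)*(-24) = -7/2 - 12 = -31/2 ≈ -15.500)
Q(p) = 1 (Q(p) = -3*0 + 1 = 0 + 1 = 1)
C(N) = 1
(R + C(z))² = (274 + 1)² = 275² = 75625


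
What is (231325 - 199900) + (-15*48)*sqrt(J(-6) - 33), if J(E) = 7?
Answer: 31425 - 720*I*sqrt(26) ≈ 31425.0 - 3671.3*I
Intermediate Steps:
(231325 - 199900) + (-15*48)*sqrt(J(-6) - 33) = (231325 - 199900) + (-15*48)*sqrt(7 - 33) = 31425 - 720*I*sqrt(26)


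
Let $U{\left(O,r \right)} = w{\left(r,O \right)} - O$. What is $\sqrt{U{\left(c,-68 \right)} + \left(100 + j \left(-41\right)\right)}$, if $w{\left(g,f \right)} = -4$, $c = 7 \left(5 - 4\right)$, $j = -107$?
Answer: $2 \sqrt{1119} \approx 66.903$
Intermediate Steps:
$c = 7$ ($c = 7 \cdot 1 = 7$)
$U{\left(O,r \right)} = -4 - O$
$\sqrt{U{\left(c,-68 \right)} + \left(100 + j \left(-41\right)\right)} = \sqrt{\left(-4 - 7\right) + \left(100 - -4387\right)} = \sqrt{\left(-4 - 7\right) + \left(100 + 4387\right)} = \sqrt{-11 + 4487} = \sqrt{4476} = 2 \sqrt{1119}$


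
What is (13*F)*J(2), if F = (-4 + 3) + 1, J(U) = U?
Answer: 0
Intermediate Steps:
F = 0 (F = -1 + 1 = 0)
(13*F)*J(2) = (13*0)*2 = 0*2 = 0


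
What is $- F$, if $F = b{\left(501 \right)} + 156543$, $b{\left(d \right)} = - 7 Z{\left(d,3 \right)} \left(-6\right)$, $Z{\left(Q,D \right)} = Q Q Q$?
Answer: $-5281719585$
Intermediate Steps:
$Z{\left(Q,D \right)} = Q^{3}$ ($Z{\left(Q,D \right)} = Q^{2} Q = Q^{3}$)
$b{\left(d \right)} = 42 d^{3}$ ($b{\left(d \right)} = - 7 d^{3} \left(-6\right) = 42 d^{3}$)
$F = 5281719585$ ($F = 42 \cdot 501^{3} + 156543 = 42 \cdot 125751501 + 156543 = 5281563042 + 156543 = 5281719585$)
$- F = \left(-1\right) 5281719585 = -5281719585$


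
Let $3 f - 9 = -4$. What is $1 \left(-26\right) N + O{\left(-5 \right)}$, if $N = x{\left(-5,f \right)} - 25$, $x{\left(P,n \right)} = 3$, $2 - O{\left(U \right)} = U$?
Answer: $579$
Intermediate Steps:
$O{\left(U \right)} = 2 - U$
$f = \frac{5}{3}$ ($f = 3 + \frac{1}{3} \left(-4\right) = 3 - \frac{4}{3} = \frac{5}{3} \approx 1.6667$)
$N = -22$ ($N = 3 - 25 = -22$)
$1 \left(-26\right) N + O{\left(-5 \right)} = 1 \left(-26\right) \left(-22\right) + \left(2 - -5\right) = \left(-26\right) \left(-22\right) + \left(2 + 5\right) = 572 + 7 = 579$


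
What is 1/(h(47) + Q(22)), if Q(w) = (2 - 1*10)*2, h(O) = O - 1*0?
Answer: 1/31 ≈ 0.032258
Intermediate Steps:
h(O) = O (h(O) = O + 0 = O)
Q(w) = -16 (Q(w) = (2 - 10)*2 = -8*2 = -16)
1/(h(47) + Q(22)) = 1/(47 - 16) = 1/31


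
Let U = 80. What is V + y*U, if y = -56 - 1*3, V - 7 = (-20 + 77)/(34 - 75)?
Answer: -193290/41 ≈ -4714.4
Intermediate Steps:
V = 230/41 (V = 7 + (-20 + 77)/(34 - 75) = 7 + 57/(-41) = 7 + 57*(-1/41) = 7 - 57/41 = 230/41 ≈ 5.6098)
y = -59 (y = -56 - 3 = -59)
V + y*U = 230/41 - 59*80 = 230/41 - 4720 = -193290/41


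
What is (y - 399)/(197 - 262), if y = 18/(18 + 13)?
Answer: 12351/2015 ≈ 6.1295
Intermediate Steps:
y = 18/31 ≈ 0.58065
(y - 399)/(197 - 262) = (18/31 - 399)/(197 - 262) = -12351/31/(-65) = -12351/31*(-1/65) = 12351/2015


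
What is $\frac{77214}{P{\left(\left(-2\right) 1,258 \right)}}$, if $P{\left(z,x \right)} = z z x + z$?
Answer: $\frac{38607}{515} \approx 74.965$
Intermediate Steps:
$P{\left(z,x \right)} = z + x z^{2}$ ($P{\left(z,x \right)} = z^{2} x + z = x z^{2} + z = z + x z^{2}$)
$\frac{77214}{P{\left(\left(-2\right) 1,258 \right)}} = \frac{77214}{\left(-2\right) 1 \left(1 + 258 \left(\left(-2\right) 1\right)\right)} = \frac{77214}{\left(-2\right) \left(1 + 258 \left(-2\right)\right)} = \frac{77214}{\left(-2\right) \left(1 - 516\right)} = \frac{77214}{\left(-2\right) \left(-515\right)} = \frac{77214}{1030} = 77214 \cdot \frac{1}{1030} = \frac{38607}{515}$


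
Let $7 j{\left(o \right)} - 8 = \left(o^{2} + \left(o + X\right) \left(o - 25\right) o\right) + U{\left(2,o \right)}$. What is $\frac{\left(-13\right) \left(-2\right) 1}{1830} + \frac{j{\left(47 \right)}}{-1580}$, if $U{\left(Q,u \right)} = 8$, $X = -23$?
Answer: $- \frac{702821}{289140} \approx -2.4307$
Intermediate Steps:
$j{\left(o \right)} = \frac{16}{7} + \frac{o^{2}}{7} + \frac{o \left(-25 + o\right) \left(-23 + o\right)}{7}$ ($j{\left(o \right)} = \frac{8}{7} + \frac{\left(o^{2} + \left(o - 23\right) \left(o - 25\right) o\right) + 8}{7} = \frac{8}{7} + \frac{\left(o^{2} + \left(-23 + o\right) \left(-25 + o\right) o\right) + 8}{7} = \frac{8}{7} + \frac{\left(o^{2} + \left(-25 + o\right) \left(-23 + o\right) o\right) + 8}{7} = \frac{8}{7} + \frac{\left(o^{2} + o \left(-25 + o\right) \left(-23 + o\right)\right) + 8}{7} = \frac{8}{7} + \frac{8 + o^{2} + o \left(-25 + o\right) \left(-23 + o\right)}{7} = \frac{8}{7} + \left(\frac{8}{7} + \frac{o^{2}}{7} + \frac{o \left(-25 + o\right) \left(-23 + o\right)}{7}\right) = \frac{16}{7} + \frac{o^{2}}{7} + \frac{o \left(-25 + o\right) \left(-23 + o\right)}{7}$)
$\frac{\left(-13\right) \left(-2\right) 1}{1830} + \frac{j{\left(47 \right)}}{-1580} = \frac{\left(-13\right) \left(-2\right) 1}{1830} + \frac{\frac{16}{7} - \frac{47 \cdot 47^{2}}{7} + \frac{47^{3}}{7} + \frac{575}{7} \cdot 47}{-1580} = 26 \cdot 1 \cdot \frac{1}{1830} + \left(\frac{16}{7} - \frac{103823}{7} + \frac{1}{7} \cdot 103823 + \frac{27025}{7}\right) \left(- \frac{1}{1580}\right) = 26 \cdot \frac{1}{1830} + \left(\frac{16}{7} - \frac{103823}{7} + \frac{103823}{7} + \frac{27025}{7}\right) \left(- \frac{1}{1580}\right) = \frac{13}{915} + 3863 \left(- \frac{1}{1580}\right) = \frac{13}{915} - \frac{3863}{1580} = - \frac{702821}{289140}$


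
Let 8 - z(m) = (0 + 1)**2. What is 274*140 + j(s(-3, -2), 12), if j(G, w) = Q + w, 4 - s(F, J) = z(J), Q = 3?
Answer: 38375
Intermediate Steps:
z(m) = 7 (z(m) = 8 - (0 + 1)**2 = 8 - 1*1**2 = 8 - 1*1 = 8 - 1 = 7)
s(F, J) = -3 (s(F, J) = 4 - 1*7 = 4 - 7 = -3)
j(G, w) = 3 + w
274*140 + j(s(-3, -2), 12) = 274*140 + (3 + 12) = 38360 + 15 = 38375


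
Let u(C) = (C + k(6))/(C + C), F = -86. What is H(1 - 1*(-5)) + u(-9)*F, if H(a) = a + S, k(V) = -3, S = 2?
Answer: -148/3 ≈ -49.333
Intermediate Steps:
H(a) = 2 + a (H(a) = a + 2 = 2 + a)
u(C) = (-3 + C)/(2*C) (u(C) = (C - 3)/(C + C) = (-3 + C)/((2*C)) = (-3 + C)*(1/(2*C)) = (-3 + C)/(2*C))
H(1 - 1*(-5)) + u(-9)*F = (2 + (1 - 1*(-5))) + ((½)*(-3 - 9)/(-9))*(-86) = (2 + (1 + 5)) + ((½)*(-⅑)*(-12))*(-86) = (2 + 6) + (⅔)*(-86) = 8 - 172/3 = -148/3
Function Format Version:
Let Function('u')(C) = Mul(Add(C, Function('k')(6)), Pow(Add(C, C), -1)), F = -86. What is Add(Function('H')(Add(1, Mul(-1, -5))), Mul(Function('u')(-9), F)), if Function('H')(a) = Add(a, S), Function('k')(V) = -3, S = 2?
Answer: Rational(-148, 3) ≈ -49.333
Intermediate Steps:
Function('H')(a) = Add(2, a) (Function('H')(a) = Add(a, 2) = Add(2, a))
Function('u')(C) = Mul(Rational(1, 2), Pow(C, -1), Add(-3, C)) (Function('u')(C) = Mul(Add(C, -3), Pow(Add(C, C), -1)) = Mul(Add(-3, C), Pow(Mul(2, C), -1)) = Mul(Add(-3, C), Mul(Rational(1, 2), Pow(C, -1))) = Mul(Rational(1, 2), Pow(C, -1), Add(-3, C)))
Add(Function('H')(Add(1, Mul(-1, -5))), Mul(Function('u')(-9), F)) = Add(Add(2, Add(1, Mul(-1, -5))), Mul(Mul(Rational(1, 2), Pow(-9, -1), Add(-3, -9)), -86)) = Add(Add(2, Add(1, 5)), Mul(Mul(Rational(1, 2), Rational(-1, 9), -12), -86)) = Add(Add(2, 6), Mul(Rational(2, 3), -86)) = Add(8, Rational(-172, 3)) = Rational(-148, 3)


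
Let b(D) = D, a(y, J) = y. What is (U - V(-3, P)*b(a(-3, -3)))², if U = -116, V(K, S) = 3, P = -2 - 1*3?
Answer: 11449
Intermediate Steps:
P = -5 (P = -2 - 3 = -5)
(U - V(-3, P)*b(a(-3, -3)))² = (-116 - 3*(-3))² = (-116 - 1*(-9))² = (-116 + 9)² = (-107)² = 11449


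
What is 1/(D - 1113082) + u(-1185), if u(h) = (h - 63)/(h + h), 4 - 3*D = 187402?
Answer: 244513589/464341460 ≈ 0.52658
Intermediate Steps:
D = -62466 (D = 4/3 - 1/3*187402 = 4/3 - 187402/3 = -62466)
u(h) = (-63 + h)/(2*h) (u(h) = (-63 + h)/((2*h)) = (-63 + h)*(1/(2*h)) = (-63 + h)/(2*h))
1/(D - 1113082) + u(-1185) = 1/(-62466 - 1113082) + (1/2)*(-63 - 1185)/(-1185) = 1/(-1175548) + (1/2)*(-1/1185)*(-1248) = -1/1175548 + 208/395 = 244513589/464341460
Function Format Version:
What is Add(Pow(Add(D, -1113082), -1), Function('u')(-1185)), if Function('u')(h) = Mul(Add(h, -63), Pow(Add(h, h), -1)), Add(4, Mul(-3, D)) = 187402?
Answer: Rational(244513589, 464341460) ≈ 0.52658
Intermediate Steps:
D = -62466 (D = Add(Rational(4, 3), Mul(Rational(-1, 3), 187402)) = Add(Rational(4, 3), Rational(-187402, 3)) = -62466)
Function('u')(h) = Mul(Rational(1, 2), Pow(h, -1), Add(-63, h)) (Function('u')(h) = Mul(Add(-63, h), Pow(Mul(2, h), -1)) = Mul(Add(-63, h), Mul(Rational(1, 2), Pow(h, -1))) = Mul(Rational(1, 2), Pow(h, -1), Add(-63, h)))
Add(Pow(Add(D, -1113082), -1), Function('u')(-1185)) = Add(Pow(Add(-62466, -1113082), -1), Mul(Rational(1, 2), Pow(-1185, -1), Add(-63, -1185))) = Add(Pow(-1175548, -1), Mul(Rational(1, 2), Rational(-1, 1185), -1248)) = Add(Rational(-1, 1175548), Rational(208, 395)) = Rational(244513589, 464341460)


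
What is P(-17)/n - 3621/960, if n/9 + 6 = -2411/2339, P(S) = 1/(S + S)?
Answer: -607308071/161029440 ≈ -3.7714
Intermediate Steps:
P(S) = 1/(2*S)
n = -148005/2339 (n = -54 + 9*(-2411/2339) = -54 - 21699/2339 = -148005/2339 ≈ -63.277)
P(-17)/n - 3621/960 = ((½)/(-17))/(-148005/2339) - 3621/960 = ((½)*(-1/17))*(-2339/148005) - 3621*1/960 = -1/34*(-2339/148005) - 1207/320 = 2339/5032170 - 1207/320 = -607308071/161029440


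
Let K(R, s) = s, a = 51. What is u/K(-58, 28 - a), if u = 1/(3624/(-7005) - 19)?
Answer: 2335/1048179 ≈ 0.0022277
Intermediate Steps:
u = -2335/45573 (u = 1/(3624*(-1/7005) - 19) = 1/(-1208/2335 - 19) = 1/(-45573/2335) = -2335/45573 ≈ -0.051236)
u/K(-58, 28 - a) = -2335/(45573*(28 - 1*51)) = -2335/(45573*(28 - 51)) = -2335/45573/(-23) = -2335/45573*(-1/23) = 2335/1048179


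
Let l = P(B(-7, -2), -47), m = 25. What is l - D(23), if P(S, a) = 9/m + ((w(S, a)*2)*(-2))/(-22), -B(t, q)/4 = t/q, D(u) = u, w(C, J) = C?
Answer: -6926/275 ≈ -25.185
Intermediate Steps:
B(t, q) = -4*t/q
P(S, a) = 9/25 + 2*S/11 (P(S, a) = 9/25 + ((S*2)*(-2))/(-22) = 9*(1/25) + ((2*S)*(-2))*(-1/22) = 9/25 - 4*S*(-1/22) = 9/25 + 2*S/11)
l = -601/275 (l = 9/25 + 2*(-4*(-7)/(-2))/11 = 9/25 + 2*(-4*(-7)*(-½))/11 = 9/25 + (2/11)*(-14) = 9/25 - 28/11 = -601/275 ≈ -2.1855)
l - D(23) = -601/275 - 1*23 = -601/275 - 23 = -6926/275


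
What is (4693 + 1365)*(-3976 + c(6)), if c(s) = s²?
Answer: -23868520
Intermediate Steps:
(4693 + 1365)*(-3976 + c(6)) = (4693 + 1365)*(-3976 + 6²) = 6058*(-3976 + 36) = 6058*(-3940) = -23868520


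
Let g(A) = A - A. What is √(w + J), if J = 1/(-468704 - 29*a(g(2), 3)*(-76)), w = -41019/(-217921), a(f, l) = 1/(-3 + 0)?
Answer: 3*√33636145466911351/1268188558 ≈ 0.43385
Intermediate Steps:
g(A) = 0
a(f, l) = -⅓ (a(f, l) = 1/(-3) = -⅓)
w = 339/1801 (w = -41019*(-1/217921) = 339/1801 ≈ 0.18823)
J = -3/1408316 (J = 1/(-468704 - 29*(-⅓)*(-76)) = 1/(-468704 + (29/3)*(-76)) = 1/(-468704 - 2204/3) = 1/(-1408316/3) = -3/1408316 ≈ -2.1302e-6)
√(w + J) = √(339/1801 - 3/1408316) = √(477413721/2536377116) = 3*√33636145466911351/1268188558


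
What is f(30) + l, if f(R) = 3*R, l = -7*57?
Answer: -309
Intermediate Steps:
l = -399
f(30) + l = 3*30 - 399 = 90 - 399 = -309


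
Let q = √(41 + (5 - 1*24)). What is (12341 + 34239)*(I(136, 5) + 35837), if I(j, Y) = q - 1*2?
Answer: 1669194300 + 46580*√22 ≈ 1.6694e+9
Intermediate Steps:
q = √22 (q = √(41 + (5 - 24)) = √(41 - 19) = √22 ≈ 4.6904)
I(j, Y) = -2 + √22 (I(j, Y) = √22 - 1*2 = √22 - 2 = -2 + √22)
(12341 + 34239)*(I(136, 5) + 35837) = (12341 + 34239)*((-2 + √22) + 35837) = 46580*(35835 + √22) = 1669194300 + 46580*√22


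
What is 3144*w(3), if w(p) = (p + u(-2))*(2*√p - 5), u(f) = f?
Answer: -15720 + 6288*√3 ≈ -4828.9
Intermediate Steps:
w(p) = (-5 + 2*√p)*(-2 + p) (w(p) = (p - 2)*(2*√p - 5) = (-2 + p)*(-5 + 2*√p) = (-5 + 2*√p)*(-2 + p))
3144*w(3) = 3144*(10 - 5*3 - 4*√3 + 2*3^(3/2)) = 3144*(10 - 15 - 4*√3 + 2*(3*√3)) = 3144*(10 - 15 - 4*√3 + 6*√3) = 3144*(-5 + 2*√3) = -15720 + 6288*√3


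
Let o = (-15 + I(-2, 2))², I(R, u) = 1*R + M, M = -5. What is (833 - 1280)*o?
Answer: -216348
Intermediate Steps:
I(R, u) = -5 + R (I(R, u) = 1*R - 5 = R - 5 = -5 + R)
o = 484 (o = (-15 + (-5 - 2))² = (-15 - 7)² = (-22)² = 484)
(833 - 1280)*o = (833 - 1280)*484 = -447*484 = -216348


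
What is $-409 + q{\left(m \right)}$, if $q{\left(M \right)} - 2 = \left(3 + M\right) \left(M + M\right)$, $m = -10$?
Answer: $-267$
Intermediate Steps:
$q{\left(M \right)} = 2 + 2 M \left(3 + M\right)$ ($q{\left(M \right)} = 2 + \left(3 + M\right) \left(M + M\right) = 2 + \left(3 + M\right) 2 M = 2 + 2 M \left(3 + M\right)$)
$-409 + q{\left(m \right)} = -409 + \left(2 + 2 \left(-10\right)^{2} + 6 \left(-10\right)\right) = -409 + \left(2 + 2 \cdot 100 - 60\right) = -409 + \left(2 + 200 - 60\right) = -409 + 142 = -267$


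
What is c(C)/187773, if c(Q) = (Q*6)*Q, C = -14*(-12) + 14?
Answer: 66248/62591 ≈ 1.0584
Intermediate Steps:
C = 182 (C = 168 + 14 = 182)
c(Q) = 6*Q**2 (c(Q) = (6*Q)*Q = 6*Q**2)
c(C)/187773 = (6*182**2)/187773 = (6*33124)*(1/187773) = 198744*(1/187773) = 66248/62591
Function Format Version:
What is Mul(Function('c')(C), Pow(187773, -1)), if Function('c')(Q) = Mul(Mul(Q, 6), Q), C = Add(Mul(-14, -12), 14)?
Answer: Rational(66248, 62591) ≈ 1.0584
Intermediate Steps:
C = 182 (C = Add(168, 14) = 182)
Function('c')(Q) = Mul(6, Pow(Q, 2)) (Function('c')(Q) = Mul(Mul(6, Q), Q) = Mul(6, Pow(Q, 2)))
Mul(Function('c')(C), Pow(187773, -1)) = Mul(Mul(6, Pow(182, 2)), Pow(187773, -1)) = Mul(Mul(6, 33124), Rational(1, 187773)) = Mul(198744, Rational(1, 187773)) = Rational(66248, 62591)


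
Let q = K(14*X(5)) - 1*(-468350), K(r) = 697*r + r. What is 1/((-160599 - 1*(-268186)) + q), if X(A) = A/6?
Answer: 3/1752241 ≈ 1.7121e-6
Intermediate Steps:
X(A) = A/6 (X(A) = A*(⅙) = A/6)
K(r) = 698*r
q = 1429480/3 (q = 698*(14*((⅙)*5)) - 1*(-468350) = 698*(14*(⅚)) + 468350 = 698*(35/3) + 468350 = 24430/3 + 468350 = 1429480/3 ≈ 4.7649e+5)
1/((-160599 - 1*(-268186)) + q) = 1/((-160599 - 1*(-268186)) + 1429480/3) = 1/((-160599 + 268186) + 1429480/3) = 1/(107587 + 1429480/3) = 1/(1752241/3) = 3/1752241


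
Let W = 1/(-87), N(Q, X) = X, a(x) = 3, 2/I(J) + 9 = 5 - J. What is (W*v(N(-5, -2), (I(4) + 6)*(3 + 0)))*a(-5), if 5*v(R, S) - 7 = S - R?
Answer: -21/116 ≈ -0.18103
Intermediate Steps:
I(J) = 2/(-4 - J) (I(J) = 2/(-9 + (5 - J)) = 2/(-4 - J))
v(R, S) = 7/5 - R/5 + S/5 (v(R, S) = 7/5 + (S - R)/5 = 7/5 + (-R/5 + S/5) = 7/5 - R/5 + S/5)
W = -1/87 (W = 1*(-1/87) = -1/87 ≈ -0.011494)
(W*v(N(-5, -2), (I(4) + 6)*(3 + 0)))*a(-5) = -(7/5 - ⅕*(-2) + ((-2/(4 + 4) + 6)*(3 + 0))/5)/87*3 = -(7/5 + ⅖ + ((-2/8 + 6)*3)/5)/87*3 = -(7/5 + ⅖ + ((-2*⅛ + 6)*3)/5)/87*3 = -(7/5 + ⅖ + ((-¼ + 6)*3)/5)/87*3 = -(7/5 + ⅖ + ((23/4)*3)/5)/87*3 = -(7/5 + ⅖ + (⅕)*(69/4))/87*3 = -(7/5 + ⅖ + 69/20)/87*3 = -1/87*21/4*3 = -7/116*3 = -21/116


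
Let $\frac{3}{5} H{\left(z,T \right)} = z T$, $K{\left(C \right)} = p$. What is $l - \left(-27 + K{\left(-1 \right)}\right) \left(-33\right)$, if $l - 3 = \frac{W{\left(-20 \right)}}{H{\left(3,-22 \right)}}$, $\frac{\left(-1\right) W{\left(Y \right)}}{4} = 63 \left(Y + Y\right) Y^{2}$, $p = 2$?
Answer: $- \frac{412242}{11} \approx -37477.0$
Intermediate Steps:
$K{\left(C \right)} = 2$
$H{\left(z,T \right)} = \frac{5 T z}{3}$ ($H{\left(z,T \right)} = \frac{5 z T}{3} = \frac{5 T z}{3}$)
$W{\left(Y \right)} = - 504 Y^{3}$ ($W{\left(Y \right)} = - 4 \cdot 63 \left(Y + Y\right) Y^{2} = - 4 \cdot 63 \cdot 2 Y Y^{2} = - 4 \cdot 126 Y Y^{2} = - 4 \cdot 126 Y^{3} = - 504 Y^{3}$)
$l = - \frac{403167}{11}$ ($l = 3 + \frac{\left(-504\right) \left(-20\right)^{3}}{\frac{5}{3} \left(-22\right) 3} = 3 + \frac{\left(-504\right) \left(-8000\right)}{-110} = 3 + 4032000 \left(- \frac{1}{110}\right) = 3 - \frac{403200}{11} = - \frac{403167}{11} \approx -36652.0$)
$l - \left(-27 + K{\left(-1 \right)}\right) \left(-33\right) = - \frac{403167}{11} - \left(-27 + 2\right) \left(-33\right) = - \frac{403167}{11} - \left(-25\right) \left(-33\right) = - \frac{403167}{11} - 825 = - \frac{412242}{11}$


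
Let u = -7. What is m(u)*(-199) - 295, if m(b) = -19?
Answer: 3486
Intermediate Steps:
m(u)*(-199) - 295 = -19*(-199) - 295 = 3781 - 295 = 3486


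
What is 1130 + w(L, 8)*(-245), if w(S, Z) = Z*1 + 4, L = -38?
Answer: -1810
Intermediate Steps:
w(S, Z) = 4 + Z (w(S, Z) = Z + 4 = 4 + Z)
1130 + w(L, 8)*(-245) = 1130 + (4 + 8)*(-245) = 1130 + 12*(-245) = 1130 - 2940 = -1810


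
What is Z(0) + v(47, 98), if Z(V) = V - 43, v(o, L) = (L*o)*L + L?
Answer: 451443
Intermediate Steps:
v(o, L) = L + o*L² (v(o, L) = o*L² + L = L + o*L²)
Z(V) = -43 + V
Z(0) + v(47, 98) = (-43 + 0) + 98*(1 + 98*47) = -43 + 98*(1 + 4606) = -43 + 98*4607 = -43 + 451486 = 451443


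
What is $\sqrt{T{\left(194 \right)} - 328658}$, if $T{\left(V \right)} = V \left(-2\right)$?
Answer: $i \sqrt{329046} \approx 573.63 i$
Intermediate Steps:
$T{\left(V \right)} = - 2 V$
$\sqrt{T{\left(194 \right)} - 328658} = \sqrt{\left(-2\right) 194 - 328658} = \sqrt{-388 - 328658} = \sqrt{-329046} = i \sqrt{329046}$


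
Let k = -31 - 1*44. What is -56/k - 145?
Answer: -10819/75 ≈ -144.25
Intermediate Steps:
k = -75 (k = -31 - 44 = -75)
-56/k - 145 = -56/(-75) - 145 = -1/75*(-56) - 145 = 56/75 - 145 = -10819/75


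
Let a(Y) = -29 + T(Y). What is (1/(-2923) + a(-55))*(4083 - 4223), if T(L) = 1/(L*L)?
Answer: 7179767756/1768415 ≈ 4060.0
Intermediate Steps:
T(L) = L⁻² (T(L) = 1/(L²) = L⁻²)
a(Y) = -29 + Y⁻²
(1/(-2923) + a(-55))*(4083 - 4223) = (1/(-2923) + (-29 + (-55)⁻²))*(4083 - 4223) = (-1/2923 + (-29 + 1/3025))*(-140) = (-1/2923 - 87724/3025)*(-140) = -256420277/8842075*(-140) = 7179767756/1768415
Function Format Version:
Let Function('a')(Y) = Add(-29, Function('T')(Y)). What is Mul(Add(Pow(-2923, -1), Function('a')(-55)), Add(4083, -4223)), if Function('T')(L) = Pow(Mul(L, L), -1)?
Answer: Rational(7179767756, 1768415) ≈ 4060.0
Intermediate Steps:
Function('T')(L) = Pow(L, -2) (Function('T')(L) = Pow(Pow(L, 2), -1) = Pow(L, -2))
Function('a')(Y) = Add(-29, Pow(Y, -2))
Mul(Add(Pow(-2923, -1), Function('a')(-55)), Add(4083, -4223)) = Mul(Add(Pow(-2923, -1), Add(-29, Pow(-55, -2))), Add(4083, -4223)) = Mul(Add(Rational(-1, 2923), Add(-29, Rational(1, 3025))), -140) = Mul(Add(Rational(-1, 2923), Rational(-87724, 3025)), -140) = Mul(Rational(-256420277, 8842075), -140) = Rational(7179767756, 1768415)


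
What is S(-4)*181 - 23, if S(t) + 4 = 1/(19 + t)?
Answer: -11024/15 ≈ -734.93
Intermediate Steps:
S(t) = -4 + 1/(19 + t)
S(-4)*181 - 23 = ((-75 - 4*(-4))/(19 - 4))*181 - 23 = ((-75 + 16)/15)*181 - 23 = ((1/15)*(-59))*181 - 23 = -59/15*181 - 23 = -10679/15 - 23 = -11024/15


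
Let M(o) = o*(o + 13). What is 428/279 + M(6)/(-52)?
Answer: -4775/7254 ≈ -0.65826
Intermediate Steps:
M(o) = o*(13 + o)
428/279 + M(6)/(-52) = 428/279 + (6*(13 + 6))/(-52) = 428*(1/279) + (6*19)*(-1/52) = 428/279 + 114*(-1/52) = 428/279 - 57/26 = -4775/7254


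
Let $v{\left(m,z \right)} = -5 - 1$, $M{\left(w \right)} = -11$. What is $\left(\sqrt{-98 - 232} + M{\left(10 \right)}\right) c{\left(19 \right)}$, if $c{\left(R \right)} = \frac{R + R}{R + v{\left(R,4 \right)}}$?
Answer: $- \frac{418}{13} + \frac{38 i \sqrt{330}}{13} \approx -32.154 + 53.1 i$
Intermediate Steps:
$v{\left(m,z \right)} = -6$
$c{\left(R \right)} = \frac{2 R}{-6 + R}$ ($c{\left(R \right)} = \frac{R + R}{R - 6} = \frac{2 R}{-6 + R}$)
$\left(\sqrt{-98 - 232} + M{\left(10 \right)}\right) c{\left(19 \right)} = \left(\sqrt{-98 - 232} - 11\right) 2 \cdot 19 \frac{1}{-6 + 19} = \left(\sqrt{-330} - 11\right) 2 \cdot 19 \cdot \frac{1}{13} = \left(i \sqrt{330} - 11\right) 2 \cdot 19 \cdot \frac{1}{13} = \left(-11 + i \sqrt{330}\right) \frac{38}{13} = - \frac{418}{13} + \frac{38 i \sqrt{330}}{13}$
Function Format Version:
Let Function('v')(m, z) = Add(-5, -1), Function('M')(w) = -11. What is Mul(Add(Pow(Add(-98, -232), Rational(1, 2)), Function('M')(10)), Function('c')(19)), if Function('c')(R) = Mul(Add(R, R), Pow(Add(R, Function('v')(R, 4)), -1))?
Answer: Add(Rational(-418, 13), Mul(Rational(38, 13), I, Pow(330, Rational(1, 2)))) ≈ Add(-32.154, Mul(53.100, I))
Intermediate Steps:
Function('v')(m, z) = -6
Function('c')(R) = Mul(2, R, Pow(Add(-6, R), -1)) (Function('c')(R) = Mul(Add(R, R), Pow(Add(R, -6), -1)) = Mul(Mul(2, R), Pow(Add(-6, R), -1)) = Mul(2, R, Pow(Add(-6, R), -1)))
Mul(Add(Pow(Add(-98, -232), Rational(1, 2)), Function('M')(10)), Function('c')(19)) = Mul(Add(Pow(Add(-98, -232), Rational(1, 2)), -11), Mul(2, 19, Pow(Add(-6, 19), -1))) = Mul(Add(Pow(-330, Rational(1, 2)), -11), Mul(2, 19, Pow(13, -1))) = Mul(Add(Mul(I, Pow(330, Rational(1, 2))), -11), Mul(2, 19, Rational(1, 13))) = Mul(Add(-11, Mul(I, Pow(330, Rational(1, 2)))), Rational(38, 13)) = Add(Rational(-418, 13), Mul(Rational(38, 13), I, Pow(330, Rational(1, 2))))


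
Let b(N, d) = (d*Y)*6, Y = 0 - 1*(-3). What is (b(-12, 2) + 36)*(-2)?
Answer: -144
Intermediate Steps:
Y = 3 (Y = 0 + 3 = 3)
b(N, d) = 18*d (b(N, d) = (d*3)*6 = (3*d)*6 = 18*d)
(b(-12, 2) + 36)*(-2) = (18*2 + 36)*(-2) = (36 + 36)*(-2) = 72*(-2) = -144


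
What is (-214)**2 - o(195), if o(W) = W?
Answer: 45601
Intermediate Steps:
(-214)**2 - o(195) = (-214)**2 - 1*195 = 45796 - 195 = 45601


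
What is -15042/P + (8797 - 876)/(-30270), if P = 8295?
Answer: -34735069/16739310 ≈ -2.0751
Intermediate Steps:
-15042/P + (8797 - 876)/(-30270) = -15042/8295 + (8797 - 876)/(-30270) = -15042*1/8295 + 7921*(-1/30270) = -5014/2765 - 7921/30270 = -34735069/16739310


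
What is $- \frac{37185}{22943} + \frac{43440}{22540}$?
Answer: $\frac{7924701}{25856761} \approx 0.30648$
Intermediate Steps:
$- \frac{37185}{22943} + \frac{43440}{22540} = \left(-37185\right) \frac{1}{22943} + 43440 \cdot \frac{1}{22540} = - \frac{37185}{22943} + \frac{2172}{1127} = \frac{7924701}{25856761}$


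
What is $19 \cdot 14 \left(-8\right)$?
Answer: $-2128$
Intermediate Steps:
$19 \cdot 14 \left(-8\right) = 266 \left(-8\right) = -2128$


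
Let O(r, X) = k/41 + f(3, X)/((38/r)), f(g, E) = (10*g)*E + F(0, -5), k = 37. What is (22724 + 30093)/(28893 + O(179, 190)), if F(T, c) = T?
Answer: 2165497/2285500 ≈ 0.94749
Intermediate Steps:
f(g, E) = 10*E*g (f(g, E) = (10*g)*E + 0 = 10*E*g + 0 = 10*E*g)
O(r, X) = 37/41 + 15*X*r/19 (O(r, X) = 37/41 + (10*X*3)/((38/r)) = 37*(1/41) + (30*X)*(r/38) = 37/41 + 15*X*r/19)
(22724 + 30093)/(28893 + O(179, 190)) = (22724 + 30093)/(28893 + (37/41 + (15/19)*190*179)) = 52817/(28893 + (37/41 + 26850)) = 52817/(28893 + 1100887/41) = 52817/(2285500/41) = 52817*(41/2285500) = 2165497/2285500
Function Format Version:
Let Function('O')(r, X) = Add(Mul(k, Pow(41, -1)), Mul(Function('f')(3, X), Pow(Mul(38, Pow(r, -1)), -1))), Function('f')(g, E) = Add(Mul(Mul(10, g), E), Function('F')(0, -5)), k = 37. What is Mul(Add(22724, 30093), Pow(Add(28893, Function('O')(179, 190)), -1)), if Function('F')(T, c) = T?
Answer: Rational(2165497, 2285500) ≈ 0.94749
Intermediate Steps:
Function('f')(g, E) = Mul(10, E, g) (Function('f')(g, E) = Add(Mul(Mul(10, g), E), 0) = Add(Mul(10, E, g), 0) = Mul(10, E, g))
Function('O')(r, X) = Add(Rational(37, 41), Mul(Rational(15, 19), X, r)) (Function('O')(r, X) = Add(Mul(37, Pow(41, -1)), Mul(Mul(10, X, 3), Pow(Mul(38, Pow(r, -1)), -1))) = Add(Mul(37, Rational(1, 41)), Mul(Mul(30, X), Mul(Rational(1, 38), r))) = Add(Rational(37, 41), Mul(Rational(15, 19), X, r)))
Mul(Add(22724, 30093), Pow(Add(28893, Function('O')(179, 190)), -1)) = Mul(Add(22724, 30093), Pow(Add(28893, Add(Rational(37, 41), Mul(Rational(15, 19), 190, 179))), -1)) = Mul(52817, Pow(Add(28893, Add(Rational(37, 41), 26850)), -1)) = Mul(52817, Pow(Add(28893, Rational(1100887, 41)), -1)) = Mul(52817, Pow(Rational(2285500, 41), -1)) = Mul(52817, Rational(41, 2285500)) = Rational(2165497, 2285500)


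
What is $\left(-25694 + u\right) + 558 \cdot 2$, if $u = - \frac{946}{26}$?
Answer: $- \frac{319987}{13} \approx -24614.0$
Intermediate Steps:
$u = - \frac{473}{13}$ ($u = \left(-946\right) \frac{1}{26} = - \frac{473}{13} \approx -36.385$)
$\left(-25694 + u\right) + 558 \cdot 2 = \left(-25694 - \frac{473}{13}\right) + 558 \cdot 2 = - \frac{334495}{13} + 1116 = - \frac{319987}{13}$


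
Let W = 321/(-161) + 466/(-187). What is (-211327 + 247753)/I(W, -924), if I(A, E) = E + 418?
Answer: -18213/253 ≈ -71.988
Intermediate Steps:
W = -135053/30107 (W = 321*(-1/161) + 466*(-1/187) = -321/161 - 466/187 = -135053/30107 ≈ -4.4858)
I(A, E) = 418 + E
(-211327 + 247753)/I(W, -924) = (-211327 + 247753)/(418 - 924) = 36426/(-506) = 36426*(-1/506) = -18213/253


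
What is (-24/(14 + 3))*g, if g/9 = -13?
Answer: 2808/17 ≈ 165.18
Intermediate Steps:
g = -117 (g = 9*(-13) = -117)
(-24/(14 + 3))*g = (-24/(14 + 3))*(-117) = (-24/17)*(-117) = ((1/17)*(-24))*(-117) = -24/17*(-117) = 2808/17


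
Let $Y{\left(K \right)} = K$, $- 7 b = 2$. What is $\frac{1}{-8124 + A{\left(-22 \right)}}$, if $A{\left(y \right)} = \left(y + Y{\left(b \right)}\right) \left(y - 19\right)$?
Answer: $- \frac{7}{50472} \approx -0.00013869$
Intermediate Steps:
$b = - \frac{2}{7}$ ($b = \left(- \frac{1}{7}\right) 2 = - \frac{2}{7} \approx -0.28571$)
$A{\left(y \right)} = \left(-19 + y\right) \left(- \frac{2}{7} + y\right)$ ($A{\left(y \right)} = \left(y - \frac{2}{7}\right) \left(y - 19\right) = \left(- \frac{2}{7} + y\right) \left(-19 + y\right) = \left(-19 + y\right) \left(- \frac{2}{7} + y\right)$)
$\frac{1}{-8124 + A{\left(-22 \right)}} = \frac{1}{-8124 + \left(\frac{38}{7} + \left(-22\right)^{2} - - \frac{2970}{7}\right)} = \frac{1}{-8124 + \left(\frac{38}{7} + 484 + \frac{2970}{7}\right)} = \frac{1}{-8124 + \frac{6396}{7}} = \frac{1}{- \frac{50472}{7}} = - \frac{7}{50472}$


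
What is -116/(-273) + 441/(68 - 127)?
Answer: -113549/16107 ≈ -7.0497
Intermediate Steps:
-116/(-273) + 441/(68 - 127) = -116*(-1/273) + 441/(-59) = 116/273 + 441*(-1/59) = 116/273 - 441/59 = -113549/16107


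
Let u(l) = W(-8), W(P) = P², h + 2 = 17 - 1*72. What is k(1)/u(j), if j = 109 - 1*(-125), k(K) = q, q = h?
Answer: -57/64 ≈ -0.89063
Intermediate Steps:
h = -57 (h = -2 + (17 - 1*72) = -2 + (17 - 72) = -2 - 55 = -57)
q = -57
k(K) = -57
j = 234 (j = 109 + 125 = 234)
u(l) = 64 (u(l) = (-8)² = 64)
k(1)/u(j) = -57/64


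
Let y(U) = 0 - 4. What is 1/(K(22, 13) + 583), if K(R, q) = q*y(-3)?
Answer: 1/531 ≈ 0.0018832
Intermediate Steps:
y(U) = -4
K(R, q) = -4*q (K(R, q) = q*(-4) = -4*q)
1/(K(22, 13) + 583) = 1/(-4*13 + 583) = 1/(-52 + 583) = 1/531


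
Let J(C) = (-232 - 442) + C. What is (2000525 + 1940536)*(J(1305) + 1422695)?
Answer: 5609414588886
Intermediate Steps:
J(C) = -674 + C
(2000525 + 1940536)*(J(1305) + 1422695) = (2000525 + 1940536)*((-674 + 1305) + 1422695) = 3941061*(631 + 1422695) = 3941061*1423326 = 5609414588886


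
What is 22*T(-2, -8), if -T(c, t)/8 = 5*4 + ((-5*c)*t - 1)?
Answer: 10736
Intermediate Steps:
T(c, t) = -152 + 40*c*t (T(c, t) = -8*(5*4 + ((-5*c)*t - 1)) = -8*(20 + (-5*c*t - 1)) = -8*(20 + (-1 - 5*c*t)) = -8*(19 - 5*c*t) = -152 + 40*c*t)
22*T(-2, -8) = 22*(-152 + 40*(-2)*(-8)) = 22*(-152 + 640) = 22*488 = 10736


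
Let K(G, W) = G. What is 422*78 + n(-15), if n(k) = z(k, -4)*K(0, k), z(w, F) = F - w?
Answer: 32916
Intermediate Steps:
n(k) = 0 (n(k) = (-4 - k)*0 = 0)
422*78 + n(-15) = 422*78 + 0 = 32916 + 0 = 32916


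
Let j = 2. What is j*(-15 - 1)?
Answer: -32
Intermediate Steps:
j*(-15 - 1) = 2*(-15 - 1) = 2*(-16) = -32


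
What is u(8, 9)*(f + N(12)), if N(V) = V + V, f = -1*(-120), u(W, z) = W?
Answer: 1152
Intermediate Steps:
f = 120
N(V) = 2*V
u(8, 9)*(f + N(12)) = 8*(120 + 2*12) = 8*(120 + 24) = 8*144 = 1152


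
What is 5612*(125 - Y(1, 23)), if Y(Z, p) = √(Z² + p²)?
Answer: 701500 - 5612*√530 ≈ 5.7230e+5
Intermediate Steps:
5612*(125 - Y(1, 23)) = 5612*(125 - √(1² + 23²)) = 5612*(125 - √(1 + 529)) = 5612*(125 - √530) = 701500 - 5612*√530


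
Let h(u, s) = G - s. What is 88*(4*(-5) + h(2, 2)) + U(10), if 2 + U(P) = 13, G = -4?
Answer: -2277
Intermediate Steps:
U(P) = 11 (U(P) = -2 + 13 = 11)
h(u, s) = -4 - s
88*(4*(-5) + h(2, 2)) + U(10) = 88*(4*(-5) + (-4 - 1*2)) + 11 = 88*(-20 + (-4 - 2)) + 11 = 88*(-20 - 6) + 11 = 88*(-26) + 11 = -2288 + 11 = -2277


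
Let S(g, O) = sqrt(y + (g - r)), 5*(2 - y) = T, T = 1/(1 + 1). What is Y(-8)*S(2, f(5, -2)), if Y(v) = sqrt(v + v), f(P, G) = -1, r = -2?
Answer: 2*I*sqrt(590)/5 ≈ 9.716*I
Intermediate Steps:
Y(v) = sqrt(2)*sqrt(v) (Y(v) = sqrt(2*v) = sqrt(2)*sqrt(v))
T = 1/2 ≈ 0.50000
y = 19/10 (y = 2 - 1/5*1/2 = 2 - 1/10 = 19/10 ≈ 1.9000)
S(g, O) = sqrt(39/10 + g) (S(g, O) = sqrt(19/10 + (g - 1*(-2))) = sqrt(19/10 + (g + 2)) = sqrt(19/10 + (2 + g)) = sqrt(39/10 + g))
Y(-8)*S(2, f(5, -2)) = (sqrt(2)*sqrt(-8))*(sqrt(390 + 100*2)/10) = (sqrt(2)*(2*I*sqrt(2)))*(sqrt(390 + 200)/10) = (4*I)*(sqrt(590)/10) = 2*I*sqrt(590)/5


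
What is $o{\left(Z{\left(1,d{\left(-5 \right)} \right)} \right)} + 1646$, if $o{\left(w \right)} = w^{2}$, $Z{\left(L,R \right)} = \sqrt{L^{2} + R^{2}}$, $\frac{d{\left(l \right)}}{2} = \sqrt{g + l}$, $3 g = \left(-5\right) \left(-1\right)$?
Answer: $\frac{4901}{3} \approx 1633.7$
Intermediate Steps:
$g = \frac{5}{3}$ ($g = \frac{\left(-5\right) \left(-1\right)}{3} = \frac{1}{3} \cdot 5 = \frac{5}{3} \approx 1.6667$)
$d{\left(l \right)} = 2 \sqrt{\frac{5}{3} + l}$
$o{\left(Z{\left(1,d{\left(-5 \right)} \right)} \right)} + 1646 = \left(\sqrt{1^{2} + \left(\frac{2 \sqrt{15 + 9 \left(-5\right)}}{3}\right)^{2}}\right)^{2} + 1646 = \left(\sqrt{1 + \left(\frac{2 \sqrt{15 - 45}}{3}\right)^{2}}\right)^{2} + 1646 = \left(\sqrt{1 + \left(\frac{2 \sqrt{-30}}{3}\right)^{2}}\right)^{2} + 1646 = \left(\sqrt{1 + \left(\frac{2 i \sqrt{30}}{3}\right)^{2}}\right)^{2} + 1646 = \left(\sqrt{1 - \frac{40}{3}}\right)^{2} + 1646 = \left(\sqrt{- \frac{37}{3}}\right)^{2} + 1646 = \left(\frac{i \sqrt{111}}{3}\right)^{2} + 1646 = - \frac{37}{3} + 1646 = \frac{4901}{3}$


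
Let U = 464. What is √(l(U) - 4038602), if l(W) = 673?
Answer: I*√4037929 ≈ 2009.5*I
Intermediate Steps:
√(l(U) - 4038602) = √(673 - 4038602) = √(-4037929) = I*√4037929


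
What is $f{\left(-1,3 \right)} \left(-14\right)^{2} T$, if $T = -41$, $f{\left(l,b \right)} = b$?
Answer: $-24108$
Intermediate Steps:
$f{\left(-1,3 \right)} \left(-14\right)^{2} T = 3 \left(-14\right)^{2} \left(-41\right) = 3 \cdot 196 \left(-41\right) = 588 \left(-41\right) = -24108$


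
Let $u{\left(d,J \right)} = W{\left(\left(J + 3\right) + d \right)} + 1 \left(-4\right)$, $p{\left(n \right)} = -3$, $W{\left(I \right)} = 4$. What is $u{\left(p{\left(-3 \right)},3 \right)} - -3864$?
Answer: $3864$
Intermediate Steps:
$u{\left(d,J \right)} = 0$ ($u{\left(d,J \right)} = 4 + 1 \left(-4\right) = 4 - 4 = 0$)
$u{\left(p{\left(-3 \right)},3 \right)} - -3864 = 0 - -3864 = 0 + 3864 = 3864$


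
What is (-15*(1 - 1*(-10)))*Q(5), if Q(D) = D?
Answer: -825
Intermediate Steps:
(-15*(1 - 1*(-10)))*Q(5) = -15*(1 - 1*(-10))*5 = -15*(1 + 10)*5 = -15*11*5 = -165*5 = -825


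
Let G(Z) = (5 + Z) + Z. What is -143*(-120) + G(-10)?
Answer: 17145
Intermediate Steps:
G(Z) = 5 + 2*Z
-143*(-120) + G(-10) = -143*(-120) + (5 + 2*(-10)) = 17160 + (5 - 20) = 17160 - 15 = 17145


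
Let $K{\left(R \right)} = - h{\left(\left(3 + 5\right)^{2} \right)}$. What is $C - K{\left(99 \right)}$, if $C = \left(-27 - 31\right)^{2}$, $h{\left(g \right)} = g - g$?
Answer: $3364$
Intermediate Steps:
$h{\left(g \right)} = 0$
$C = 3364$ ($C = \left(-58\right)^{2} = 3364$)
$K{\left(R \right)} = 0$ ($K{\left(R \right)} = \left(-1\right) 0 = 0$)
$C - K{\left(99 \right)} = 3364 - 0 = 3364 + 0 = 3364$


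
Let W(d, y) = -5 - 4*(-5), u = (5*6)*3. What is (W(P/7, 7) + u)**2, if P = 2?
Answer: 11025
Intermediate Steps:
u = 90 (u = 30*3 = 90)
W(d, y) = 15 (W(d, y) = -5 + 20 = 15)
(W(P/7, 7) + u)**2 = (15 + 90)**2 = 105**2 = 11025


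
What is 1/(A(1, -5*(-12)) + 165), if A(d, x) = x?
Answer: 1/225 ≈ 0.0044444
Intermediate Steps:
1/(A(1, -5*(-12)) + 165) = 1/(-5*(-12) + 165) = 1/(60 + 165) = 1/225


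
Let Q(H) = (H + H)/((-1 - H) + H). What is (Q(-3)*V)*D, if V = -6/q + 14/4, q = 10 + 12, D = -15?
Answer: -3195/11 ≈ -290.45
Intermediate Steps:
q = 22
V = 71/22 (V = -6/22 + 14/4 = -6*1/22 + 14*(1/4) = -3/11 + 7/2 = 71/22 ≈ 3.2273)
Q(H) = -2*H (Q(H) = (2*H)/(-1) = (2*H)*(-1) = -2*H)
(Q(-3)*V)*D = (-2*(-3)*(71/22))*(-15) = (6*(71/22))*(-15) = (213/11)*(-15) = -3195/11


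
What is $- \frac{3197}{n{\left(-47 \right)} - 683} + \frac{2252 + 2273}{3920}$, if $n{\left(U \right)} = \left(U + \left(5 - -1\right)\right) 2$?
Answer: $\frac{3198773}{599760} \approx 5.3334$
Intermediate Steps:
$n{\left(U \right)} = 12 + 2 U$ ($n{\left(U \right)} = \left(U + \left(5 + 1\right)\right) 2 = \left(U + 6\right) 2 = \left(6 + U\right) 2 = 12 + 2 U$)
$- \frac{3197}{n{\left(-47 \right)} - 683} + \frac{2252 + 2273}{3920} = - \frac{3197}{\left(12 + 2 \left(-47\right)\right) - 683} + \frac{2252 + 2273}{3920} = - \frac{3197}{\left(12 - 94\right) - 683} + 4525 \cdot \frac{1}{3920} = - \frac{3197}{-82 - 683} + \frac{905}{784} = - \frac{3197}{-765} + \frac{905}{784} = \left(-3197\right) \left(- \frac{1}{765}\right) + \frac{905}{784} = \frac{3197}{765} + \frac{905}{784} = \frac{3198773}{599760}$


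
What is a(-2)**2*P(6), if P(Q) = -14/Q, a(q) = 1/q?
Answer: -7/12 ≈ -0.58333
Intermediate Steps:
a(-2)**2*P(6) = (1/(-2))**2*(-14/6) = (-1/2)**2*(-14*1/6) = (1/4)*(-7/3) = -7/12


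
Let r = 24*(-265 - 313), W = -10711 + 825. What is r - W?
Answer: -3986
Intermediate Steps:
W = -9886
r = -13872 (r = 24*(-578) = -13872)
r - W = -13872 - 1*(-9886) = -13872 + 9886 = -3986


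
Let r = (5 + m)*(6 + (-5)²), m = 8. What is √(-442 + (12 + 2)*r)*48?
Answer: 960*√13 ≈ 3461.3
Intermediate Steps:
r = 403 (r = (5 + 8)*(6 + (-5)²) = 13*(6 + 25) = 13*31 = 403)
√(-442 + (12 + 2)*r)*48 = √(-442 + (12 + 2)*403)*48 = √(-442 + 14*403)*48 = √(-442 + 5642)*48 = √5200*48 = (20*√13)*48 = 960*√13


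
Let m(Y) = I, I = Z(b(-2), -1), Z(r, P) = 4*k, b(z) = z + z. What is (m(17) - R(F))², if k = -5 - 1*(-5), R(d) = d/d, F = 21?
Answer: 1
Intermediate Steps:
R(d) = 1
k = 0 (k = -5 + 5 = 0)
b(z) = 2*z
Z(r, P) = 0 (Z(r, P) = 4*0 = 0)
I = 0
m(Y) = 0
(m(17) - R(F))² = (0 - 1*1)² = (0 - 1)² = (-1)² = 1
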